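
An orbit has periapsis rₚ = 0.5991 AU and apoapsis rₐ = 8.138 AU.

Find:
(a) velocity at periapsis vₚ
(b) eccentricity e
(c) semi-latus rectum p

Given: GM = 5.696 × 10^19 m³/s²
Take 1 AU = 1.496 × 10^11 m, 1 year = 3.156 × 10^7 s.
rₚ = 0.5991 AU = 8.96254 × 10^10 m
rₐ = 8.138 AU = 1.21744 × 10^12 m
GM = 5.696 × 10^19 m³/s²
a = (rₚ + rₐ)/2 = 6.53535 × 10^11 m
e = (rₐ − rₚ)/(rₐ + rₚ) = (1.12782 × 10^12) / (1.30707 × 10^12) = 0.862861
(a) vₚ² = GM (2/rₚ − 1/a) = 5.696 × 10^19 × (2.23151 × 10^-11 − 1.53014 × 10^-12) = 1.18391 × 10^9 m²/s²;  vₚ = 34408 m/s ≈ 7.259 AU/year
(b) e = 0.862861 ≈ 0.8629
(c) 1 − e² = 0.255471;  p = a(1 − e²) = 6.53535 × 10^11 × 0.255471 = 1.6696 × 10^11 m ≈ 1.116 AU

Final answer:
(a) velocity at periapsis vₚ = 7.259 AU/year
(b) eccentricity e = 0.8629
(c) semi-latus rectum p = 1.116 AU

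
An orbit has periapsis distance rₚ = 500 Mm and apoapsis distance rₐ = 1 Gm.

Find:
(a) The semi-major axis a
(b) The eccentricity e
rₚ = 500 Mm = 5 × 10^8 m
rₐ = 1 Gm = 1 × 10^9 m
(a) a = (rₚ + rₐ)/2 = 7.5 × 10^8 m ≈ 750 Mm
(b) e = (rₐ − rₚ)/(rₐ + rₚ) = (5 × 10^8) / (1.5 × 10^9) = 0.333333

Final answer:
(a) a = 750 Mm
(b) e = 0.3333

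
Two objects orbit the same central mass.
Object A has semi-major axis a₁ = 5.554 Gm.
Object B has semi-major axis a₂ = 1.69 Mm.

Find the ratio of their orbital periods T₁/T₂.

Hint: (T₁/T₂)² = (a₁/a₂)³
a₁ = 5.554 Gm = 5.554 × 10^9 m
a₂ = 1.69 Mm = 1.69 × 10^6 m
a₁/a₂ = 3286.39
T₁/T₂ = (a₁/a₂)^(3/2) = (3286.39)^1.5 = 188399

Final answer: T₁/T₂ = 1.884 × 10^5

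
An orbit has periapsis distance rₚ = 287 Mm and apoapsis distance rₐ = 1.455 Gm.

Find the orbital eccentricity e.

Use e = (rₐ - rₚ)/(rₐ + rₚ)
rₚ = 287 Mm = 2.87 × 10^8 m
rₐ = 1.455 Gm = 1.455 × 10^9 m
rₐ − rₚ = 1.168 × 10^9 m
rₐ + rₚ = 1.742 × 10^9 m
e = (rₐ − rₚ)/(rₐ + rₚ) = 0.670494

Final answer: e = 0.6705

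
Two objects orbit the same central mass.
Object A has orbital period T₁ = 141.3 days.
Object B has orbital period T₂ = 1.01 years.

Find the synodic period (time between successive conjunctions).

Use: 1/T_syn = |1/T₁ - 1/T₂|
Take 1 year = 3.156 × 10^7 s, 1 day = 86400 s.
T₁ = 141.3 days = 1.22083 × 10^7 s
T₂ = 1.01 years = 3.18756 × 10^7 s
1/T₁ = 8.19114 × 10^-8 s⁻¹
1/T₂ = 3.1372 × 10^-8 s⁻¹
|1/T₁ − 1/T₂| = 5.05394 × 10^-8 s⁻¹
T_syn = 1 / |1/T₁ − 1/T₂| = 1.97865 × 10^7 s ≈ 229 days

Final answer: T_syn = 229 days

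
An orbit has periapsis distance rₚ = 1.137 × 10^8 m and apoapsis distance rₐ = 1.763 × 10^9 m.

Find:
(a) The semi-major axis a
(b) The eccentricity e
rₚ = 1.137 × 10^8 m
rₐ = 1.763 × 10^9 m
(a) a = (rₚ + rₐ)/2 = 9.3835 × 10^8 m ≈ 9.383 × 10^8 m
(b) e = (rₐ − rₚ)/(rₐ + rₚ) = (1.6493 × 10^9) / (1.8767 × 10^9) = 0.87883

Final answer:
(a) a = 9.383 × 10^8 m
(b) e = 0.8788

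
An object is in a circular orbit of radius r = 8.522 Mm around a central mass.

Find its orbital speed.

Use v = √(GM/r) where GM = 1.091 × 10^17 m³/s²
r = 8.522 Mm = 8.522 × 10^6 m
GM = 1.091 × 10^17 m³/s²
GM/r = (1.091 × 10^17) / (8.522 × 10^6) = 1.28022 × 10^10 m²/s²
v = √(GM/r) = 113147 m/s ≈ 113.1 km/s

Final answer: 113.1 km/s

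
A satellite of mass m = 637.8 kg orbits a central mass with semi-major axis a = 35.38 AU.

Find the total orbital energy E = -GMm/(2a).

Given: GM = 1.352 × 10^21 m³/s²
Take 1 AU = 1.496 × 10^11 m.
a = 35.38 AU = 5.29285 × 10^12 m
GM = 1.352 × 10^21 m³/s²
2a = 1.05857 × 10^13 m
GMm = 1.352 × 10^21 × 637.8 = 8.62306 × 10^23 m³·kg/s²
E = −GMm/(2a) = -8.14595 × 10^10 J ≈ -81.46 GJ

Final answer: -81.46 GJ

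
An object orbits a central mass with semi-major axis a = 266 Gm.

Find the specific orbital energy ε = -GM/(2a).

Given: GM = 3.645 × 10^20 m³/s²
a = 266 Gm = 2.66 × 10^11 m
GM = 3.645 × 10^20 m³/s²
2a = 5.32 × 10^11 m
ε = −GM/(2a) = -6.8515 × 10^8 J/kg ≈ -685.2 MJ/kg

Final answer: -685.2 MJ/kg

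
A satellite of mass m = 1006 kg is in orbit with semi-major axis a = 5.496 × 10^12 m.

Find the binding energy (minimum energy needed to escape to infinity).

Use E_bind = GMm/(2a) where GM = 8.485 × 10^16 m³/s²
a = 5.496 × 10^12 m
GM = 8.485 × 10^16 m³/s²
m = 1006 kg
GMm = 8.485 × 10^16 × 1006 = 8.53591 × 10^19 m³·kg/s²
2a = 1.0992 × 10^13 m
E_bind = GMm/(2a) = 7.76557 × 10^6 J ≈ 7.766 MJ

Final answer: 7.766 MJ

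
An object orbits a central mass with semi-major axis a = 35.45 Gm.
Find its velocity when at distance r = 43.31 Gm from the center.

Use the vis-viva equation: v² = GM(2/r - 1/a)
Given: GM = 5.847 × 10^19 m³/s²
a = 35.45 Gm = 3.545 × 10^10 m
r = 43.31 Gm = 4.331 × 10^10 m
GM = 5.847 × 10^19 m³/s²
2/r − 1/a = 4.61787 × 10^-11 − 2.82087 × 10^-11 = 1.797 × 10^-11 m⁻¹
v² = GM (2/r − 1/a) = 1.0507 × 10^9 m²/s²
v = 32414.6 m/s ≈ 32.41 km/s

Final answer: 32.41 km/s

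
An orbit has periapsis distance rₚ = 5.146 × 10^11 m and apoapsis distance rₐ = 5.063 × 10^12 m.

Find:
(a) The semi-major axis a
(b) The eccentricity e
rₚ = 5.146 × 10^11 m
rₐ = 5.063 × 10^12 m
(a) a = (rₚ + rₐ)/2 = 2.7888 × 10^12 m ≈ 2.789 × 10^12 m
(b) e = (rₐ − rₚ)/(rₐ + rₚ) = (4.5484 × 10^12) / (5.5776 × 10^12) = 0.815476

Final answer:
(a) a = 2.789 × 10^12 m
(b) e = 0.8155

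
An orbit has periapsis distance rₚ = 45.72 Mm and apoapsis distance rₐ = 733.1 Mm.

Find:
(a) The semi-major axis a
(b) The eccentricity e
rₚ = 45.72 Mm = 4.572 × 10^7 m
rₐ = 733.1 Mm = 7.331 × 10^8 m
(a) a = (rₚ + rₐ)/2 = 3.8941 × 10^8 m ≈ 389.4 Mm
(b) e = (rₐ − rₚ)/(rₐ + rₚ) = (6.8738 × 10^8) / (7.7882 × 10^8) = 0.882592

Final answer:
(a) a = 389.4 Mm
(b) e = 0.8826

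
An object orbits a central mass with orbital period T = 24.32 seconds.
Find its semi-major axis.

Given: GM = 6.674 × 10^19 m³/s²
T = 24.32 seconds
GM = 6.674 × 10^19 m³/s²
Kepler's third law: a³ = GM T² / (4π²)
T² = 591.462 s²
a³ = (6.674 × 10^19) × 591.462 / (4π²) = 9.99893 × 10^20 m³
a = (a³)^(1/3) = 9.99964 × 10^6 m ≈ 10 Mm

Final answer: 10 Mm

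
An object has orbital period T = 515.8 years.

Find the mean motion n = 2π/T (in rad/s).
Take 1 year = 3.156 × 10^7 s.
T = 515.8 years = 1.62786 × 10^10 s
n = 2π / (1.62786 × 10^10 s) = 3.85977 × 10^-10 rad/s ≈ 3.86 × 10^-10 rad/s

Final answer: n = 3.86 × 10^-10 rad/s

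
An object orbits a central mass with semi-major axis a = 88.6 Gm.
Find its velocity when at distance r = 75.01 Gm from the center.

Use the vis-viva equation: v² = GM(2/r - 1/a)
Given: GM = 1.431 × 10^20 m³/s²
a = 88.6 Gm = 8.86 × 10^10 m
r = 75.01 Gm = 7.501 × 10^10 m
GM = 1.431 × 10^20 m³/s²
2/r − 1/a = 2.66631 × 10^-11 − 1.12867 × 10^-11 = 1.53764 × 10^-11 m⁻¹
v² = GM (2/r − 1/a) = 2.20037 × 10^9 m²/s²
v = 46908.1 m/s ≈ 46.91 km/s

Final answer: 46.91 km/s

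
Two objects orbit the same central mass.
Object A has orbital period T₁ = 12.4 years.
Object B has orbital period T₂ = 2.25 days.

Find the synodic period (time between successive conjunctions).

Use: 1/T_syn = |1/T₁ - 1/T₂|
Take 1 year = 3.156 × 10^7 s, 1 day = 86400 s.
T₁ = 12.4 years = 3.91344 × 10^8 s
T₂ = 2.25 days = 194400 s
1/T₁ = 2.5553 × 10^-9 s⁻¹
1/T₂ = 5.14403 × 10^-6 s⁻¹
|1/T₁ − 1/T₂| = 5.14148 × 10^-6 s⁻¹
T_syn = 1 / |1/T₁ − 1/T₂| = 194497 s ≈ 2.251 days

Final answer: T_syn = 2.251 days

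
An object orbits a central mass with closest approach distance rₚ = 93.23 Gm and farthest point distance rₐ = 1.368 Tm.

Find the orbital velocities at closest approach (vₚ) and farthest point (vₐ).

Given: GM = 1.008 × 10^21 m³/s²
rₚ = 93.23 Gm = 9.323 × 10^10 m
rₐ = 1.368 Tm = 1.368 × 10^12 m
GM = 1.008 × 10^21 m³/s²
a = (rₚ + rₐ)/2 = 7.30615 × 10^11 m
Vis-viva: v² = GM (2/r − 1/a)
vₚ² = 1.008 × 10^21 × (2.14523 × 10^-11 − 1.36871 × 10^-12) = 2.02443 × 10^10 m²/s²
vₚ = 142282 m/s ≈ 142.3 km/s
vₐ² = 1.008 × 10^21 × (1.46199 × 10^-12 − 1.36871 × 10^-12) = 9.40246 × 10^7 m²/s²
vₐ = 9696.63 m/s ≈ 9.697 km/s

Final answer: vₚ = 142.3 km/s, vₐ = 9.697 km/s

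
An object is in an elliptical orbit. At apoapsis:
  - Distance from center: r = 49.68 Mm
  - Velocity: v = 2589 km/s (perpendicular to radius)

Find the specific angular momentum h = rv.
r = 49.68 Mm = 4.968 × 10^7 m
v = 2589 km/s = 2.589 × 10^6 m/s
h = rv = 4.968 × 10^7 × 2.589 × 10^6 = 1.28622 × 10^14 m²/s ≈ 1.286 × 10^14 m²/s

Final answer: h = 1.286 × 10^14 m²/s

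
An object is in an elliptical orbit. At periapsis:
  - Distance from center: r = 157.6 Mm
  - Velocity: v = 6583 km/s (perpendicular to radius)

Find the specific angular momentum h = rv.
r = 157.6 Mm = 1.576 × 10^8 m
v = 6583 km/s = 6.583 × 10^6 m/s
h = rv = 1.576 × 10^8 × 6.583 × 10^6 = 1.03748 × 10^15 m²/s ≈ 1.037 × 10^15 m²/s

Final answer: h = 1.037 × 10^15 m²/s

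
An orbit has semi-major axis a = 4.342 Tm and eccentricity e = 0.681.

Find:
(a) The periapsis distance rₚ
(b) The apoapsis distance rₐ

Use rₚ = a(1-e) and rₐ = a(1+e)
a = 4.342 Tm = 4.342 × 10^12 m
e = 0.681:  1 − e = 0.319,  1 + e = 1.681
(a) rₚ = a(1 − e) = 4.342 × 10^12 m × 0.319 = 1.3851 × 10^12 m ≈ 1.385 Tm
(b) rₐ = a(1 + e) = 4.342 × 10^12 m × 1.681 = 7.2989 × 10^12 m ≈ 7.299 Tm

Final answer:
(a) rₚ = 1.385 Tm
(b) rₐ = 7.299 Tm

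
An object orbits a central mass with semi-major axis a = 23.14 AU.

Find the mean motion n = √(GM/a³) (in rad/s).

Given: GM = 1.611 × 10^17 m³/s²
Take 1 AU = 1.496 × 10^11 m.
a = 23.14 AU = 3.46174 × 10^12 m
GM = 1.611 × 10^17 m³/s²
a³ = 4.14844 × 10^37 m³
GM/a³ = (1.611 × 10^17) / (4.14844 × 10^37) = 3.88339 × 10^-21 s⁻²
n = √(GM/a³) = 6.23168 × 10^-11 rad/s ≈ 6.232 × 10^-11 rad/s

Final answer: n = 6.232 × 10^-11 rad/s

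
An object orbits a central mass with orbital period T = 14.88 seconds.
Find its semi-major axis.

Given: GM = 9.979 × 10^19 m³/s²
T = 14.88 seconds
GM = 9.979 × 10^19 m³/s²
Kepler's third law: a³ = GM T² / (4π²)
T² = 221.414 s²
a³ = (9.979 × 10^19) × 221.414 / (4π²) = 5.59671 × 10^20 m³
a = (a³)^(1/3) = 8.24096 × 10^6 m ≈ 8.241 Mm

Final answer: 8.241 Mm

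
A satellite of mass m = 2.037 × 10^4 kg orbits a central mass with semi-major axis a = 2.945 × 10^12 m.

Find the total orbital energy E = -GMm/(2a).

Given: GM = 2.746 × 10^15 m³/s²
a = 2.945 × 10^12 m
GM = 2.746 × 10^15 m³/s²
2a = 5.89 × 10^12 m
GMm = 2.746 × 10^15 × 20370 = 5.5936 × 10^19 m³·kg/s²
E = −GMm/(2a) = -9.49678 × 10^6 J ≈ -9.497 MJ

Final answer: -9.497 MJ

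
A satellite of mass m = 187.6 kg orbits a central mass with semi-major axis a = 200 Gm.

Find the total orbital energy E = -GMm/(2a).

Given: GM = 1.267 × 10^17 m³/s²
a = 200 Gm = 2 × 10^11 m
GM = 1.267 × 10^17 m³/s²
2a = 4 × 10^11 m
GMm = 1.267 × 10^17 × 187.6 = 2.37689 × 10^19 m³·kg/s²
E = −GMm/(2a) = -5.94223 × 10^7 J ≈ -59.42 MJ

Final answer: -59.42 MJ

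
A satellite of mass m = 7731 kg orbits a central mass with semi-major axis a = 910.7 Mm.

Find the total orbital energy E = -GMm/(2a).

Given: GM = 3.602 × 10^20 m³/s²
a = 910.7 Mm = 9.107 × 10^8 m
GM = 3.602 × 10^20 m³/s²
2a = 1.8214 × 10^9 m
GMm = 3.602 × 10^20 × 7731 = 2.78471 × 10^24 m³·kg/s²
E = −GMm/(2a) = -1.52888 × 10^15 J ≈ -1.529 PJ

Final answer: -1.529 PJ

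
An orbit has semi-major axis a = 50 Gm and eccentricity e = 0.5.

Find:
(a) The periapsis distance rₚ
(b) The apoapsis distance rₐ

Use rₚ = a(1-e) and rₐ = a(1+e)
a = 50 Gm = 5 × 10^10 m
e = 0.5:  1 − e = 0.5,  1 + e = 1.5
(a) rₚ = a(1 − e) = 5 × 10^10 m × 0.5 = 2.5 × 10^10 m ≈ 25 Gm
(b) rₐ = a(1 + e) = 5 × 10^10 m × 1.5 = 7.5 × 10^10 m ≈ 75 Gm

Final answer:
(a) rₚ = 25 Gm
(b) rₐ = 75 Gm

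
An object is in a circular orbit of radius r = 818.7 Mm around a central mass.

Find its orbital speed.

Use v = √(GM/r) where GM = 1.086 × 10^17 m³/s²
r = 818.7 Mm = 8.187 × 10^8 m
GM = 1.086 × 10^17 m³/s²
GM/r = (1.086 × 10^17) / (8.187 × 10^8) = 1.32649 × 10^8 m²/s²
v = √(GM/r) = 11517.3 m/s ≈ 11.52 km/s

Final answer: 11.52 km/s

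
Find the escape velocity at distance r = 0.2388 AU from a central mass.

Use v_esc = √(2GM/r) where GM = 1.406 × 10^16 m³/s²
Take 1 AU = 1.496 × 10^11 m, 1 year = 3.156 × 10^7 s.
r = 0.2388 AU = 3.57245 × 10^10 m
GM = 1.406 × 10^16 m³/s²
2GM/r = 2 × (1.406 × 10^16) / (3.57245 × 10^10) = 787135 m²/s²
v_esc = √(2GM/r) = 887.206 m/s ≈ 0.1872 AU/year

Final answer: 0.1872 AU/year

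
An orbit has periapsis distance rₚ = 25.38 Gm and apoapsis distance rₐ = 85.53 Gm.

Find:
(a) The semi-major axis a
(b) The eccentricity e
rₚ = 25.38 Gm = 2.538 × 10^10 m
rₐ = 85.53 Gm = 8.553 × 10^10 m
(a) a = (rₚ + rₐ)/2 = 5.5455 × 10^10 m ≈ 55.45 Gm
(b) e = (rₐ − rₚ)/(rₐ + rₚ) = (6.015 × 10^10) / (1.1091 × 10^11) = 0.542332

Final answer:
(a) a = 55.45 Gm
(b) e = 0.5423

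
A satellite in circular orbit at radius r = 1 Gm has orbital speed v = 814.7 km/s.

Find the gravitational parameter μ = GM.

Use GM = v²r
r = 1 Gm = 1 × 10^9 m
v = 814.7 km/s = 814700 m/s
v² = 6.63736 × 10^11 m²/s²
GM = v²r = 6.63736 × 10^11 × 1 × 10^9 = 6.63736 × 10^20 m³/s²
GM ≈ 6.637 × 10^20 m³/s²

Final answer: GM = 6.637 × 10^20 m³/s²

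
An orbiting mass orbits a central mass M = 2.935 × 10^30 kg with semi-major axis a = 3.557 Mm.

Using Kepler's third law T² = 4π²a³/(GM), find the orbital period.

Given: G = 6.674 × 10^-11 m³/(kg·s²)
M = 2.935 × 10^30 kg
GM = G × M = 6.674 × 10^-11 × 2.935 × 10^30 = 1.95882 × 10^20 m³/s²
a = 3.557 Mm = 3.557 × 10^6 m
a³ = 4.5004 × 10^19 m³
T = 2π √(a³/GM) = 2π √((4.5004 × 10^19) / (1.95882 × 10^20)) = 2π × 0.479323 s
T = 3.01168 s ≈ 3.012 seconds

Final answer: 3.012 seconds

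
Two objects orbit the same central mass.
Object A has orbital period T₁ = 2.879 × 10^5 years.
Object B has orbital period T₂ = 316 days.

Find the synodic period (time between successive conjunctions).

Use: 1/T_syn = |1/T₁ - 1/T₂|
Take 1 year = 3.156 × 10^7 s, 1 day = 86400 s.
T₁ = 2.879 × 10^5 years = 9.08612 × 10^12 s
T₂ = 316 days = 2.73024 × 10^7 s
1/T₁ = 1.10058 × 10^-13 s⁻¹
1/T₂ = 3.66268 × 10^-8 s⁻¹
|1/T₁ − 1/T₂| = 3.66267 × 10^-8 s⁻¹
T_syn = 1 / |1/T₁ − 1/T₂| = 2.73025 × 10^7 s ≈ 316 days

Final answer: T_syn = 316 days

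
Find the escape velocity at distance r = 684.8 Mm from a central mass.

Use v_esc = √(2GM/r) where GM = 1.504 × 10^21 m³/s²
r = 684.8 Mm = 6.848 × 10^8 m
GM = 1.504 × 10^21 m³/s²
2GM/r = 2 × (1.504 × 10^21) / (6.848 × 10^8) = 4.39252 × 10^12 m²/s²
v_esc = √(2GM/r) = 2.09583 × 10^6 m/s ≈ 2096 km/s

Final answer: 2096 km/s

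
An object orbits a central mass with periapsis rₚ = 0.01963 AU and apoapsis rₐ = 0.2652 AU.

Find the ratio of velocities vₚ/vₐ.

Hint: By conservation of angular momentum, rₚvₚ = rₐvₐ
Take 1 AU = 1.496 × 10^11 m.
rₚ = 0.01963 AU = 2.93665 × 10^9 m
rₐ = 0.2652 AU = 3.96739 × 10^10 m
rₚvₚ = rₐvₐ  ⇒  vₚ/vₐ = rₐ/rₚ
vₚ/vₐ = (3.96739 × 10^10) / (2.93665 × 10^9) = 13.5099

Final answer: vₚ/vₐ = 13.51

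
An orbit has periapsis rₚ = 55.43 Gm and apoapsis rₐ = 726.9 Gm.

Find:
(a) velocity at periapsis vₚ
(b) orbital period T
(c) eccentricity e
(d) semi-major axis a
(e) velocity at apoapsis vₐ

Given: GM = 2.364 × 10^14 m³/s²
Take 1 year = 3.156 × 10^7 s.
rₚ = 55.43 Gm = 5.543 × 10^10 m
rₐ = 726.9 Gm = 7.269 × 10^11 m
GM = 2.364 × 10^14 m³/s²
a = (rₚ + rₐ)/2 = 3.91165 × 10^11 m
e = (rₐ − rₚ)/(rₐ + rₚ) = (6.7147 × 10^11) / (7.8233 × 10^11) = 0.858295
(a) vₚ² = GM (2/rₚ − 1/a) = 2.364 × 10^14 × (3.60815 × 10^-11 − 2.55647 × 10^-12) = 7925.33 m²/s²;  vₚ = 89.0243 m/s ≈ 89.02 m/s
(b) a³ = 5.98522 × 10^34 m³;  T = 2π √(a³/GM) = 2π × 1.59117 × 10^10 s = 9.99761 × 10^10 s ≈ 3168 years
(c) e = 0.858295 ≈ 0.8583
(d) a = 3.91165 × 10^11 m ≈ 391.2 Gm
(e) vₐ² = GM (2/rₐ − 1/a) = 2.364 × 10^14 × (2.75141 × 10^-12 − 2.55647 × 10^-12) = 46.0848 m²/s²;  vₐ = 6.78858 m/s ≈ 6.789 m/s

Final answer:
(a) velocity at periapsis vₚ = 89.02 m/s
(b) orbital period T = 3168 years
(c) eccentricity e = 0.8583
(d) semi-major axis a = 391.2 Gm
(e) velocity at apoapsis vₐ = 6.789 m/s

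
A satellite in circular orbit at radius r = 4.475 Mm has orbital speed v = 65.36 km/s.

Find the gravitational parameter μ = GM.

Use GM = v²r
r = 4.475 Mm = 4.475 × 10^6 m
v = 65.36 km/s = 65360 m/s
v² = 4.27193 × 10^9 m²/s²
GM = v²r = 4.27193 × 10^9 × 4.475 × 10^6 = 1.91169 × 10^16 m³/s²
GM ≈ 1.912 × 10^16 m³/s²

Final answer: GM = 1.912 × 10^16 m³/s²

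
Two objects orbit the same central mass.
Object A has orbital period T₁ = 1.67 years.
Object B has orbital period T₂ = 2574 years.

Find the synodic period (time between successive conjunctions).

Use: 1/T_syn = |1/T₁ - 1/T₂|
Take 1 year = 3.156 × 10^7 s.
T₁ = 1.67 years = 5.27052 × 10^7 s
T₂ = 2574 years = 8.12354 × 10^10 s
1/T₁ = 1.89735 × 10^-8 s⁻¹
1/T₂ = 1.23099 × 10^-11 s⁻¹
|1/T₁ − 1/T₂| = 1.89612 × 10^-8 s⁻¹
T_syn = 1 / |1/T₁ − 1/T₂| = 5.27394 × 10^7 s ≈ 1.671 years

Final answer: T_syn = 1.671 years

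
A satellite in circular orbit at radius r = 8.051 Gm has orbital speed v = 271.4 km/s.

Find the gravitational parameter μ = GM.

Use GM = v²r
r = 8.051 Gm = 8.051 × 10^9 m
v = 271.4 km/s = 271400 m/s
v² = 7.3658 × 10^10 m²/s²
GM = v²r = 7.3658 × 10^10 × 8.051 × 10^9 = 5.9302 × 10^20 m³/s²
GM ≈ 5.93 × 10^20 m³/s²

Final answer: GM = 5.93 × 10^20 m³/s²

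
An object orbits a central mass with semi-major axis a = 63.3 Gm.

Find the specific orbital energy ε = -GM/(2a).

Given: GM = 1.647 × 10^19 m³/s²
a = 63.3 Gm = 6.33 × 10^10 m
GM = 1.647 × 10^19 m³/s²
2a = 1.266 × 10^11 m
ε = −GM/(2a) = -1.30095 × 10^8 J/kg ≈ -130.1 MJ/kg

Final answer: -130.1 MJ/kg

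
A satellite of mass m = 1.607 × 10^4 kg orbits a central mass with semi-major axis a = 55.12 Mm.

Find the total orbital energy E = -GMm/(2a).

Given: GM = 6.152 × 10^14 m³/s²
a = 55.12 Mm = 5.512 × 10^7 m
GM = 6.152 × 10^14 m³/s²
2a = 1.1024 × 10^8 m
GMm = 6.152 × 10^14 × 16070 = 9.88626 × 10^18 m³·kg/s²
E = −GMm/(2a) = -8.96795 × 10^10 J ≈ -89.68 GJ

Final answer: -89.68 GJ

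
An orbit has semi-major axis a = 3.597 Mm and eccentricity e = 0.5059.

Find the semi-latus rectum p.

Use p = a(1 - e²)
a = 3.597 Mm = 3.597 × 10^6 m
e = 0.5059,  e² = 0.255935,  1 − e² = 0.744065
p = a(1 − e²) = 3.597 × 10^6 m × 0.744065 = 2.6764 × 10^6 m ≈ 2.676 Mm

Final answer: p = 2.676 Mm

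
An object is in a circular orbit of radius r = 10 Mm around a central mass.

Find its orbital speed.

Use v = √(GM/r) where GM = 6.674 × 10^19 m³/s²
r = 10 Mm = 1 × 10^7 m
GM = 6.674 × 10^19 m³/s²
GM/r = (6.674 × 10^19) / (1 × 10^7) = 6.674 × 10^12 m²/s²
v = √(GM/r) = 2.58341 × 10^6 m/s ≈ 2583 km/s

Final answer: 2583 km/s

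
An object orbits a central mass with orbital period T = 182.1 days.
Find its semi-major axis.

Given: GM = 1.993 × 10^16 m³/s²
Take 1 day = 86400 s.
T = 182.1 days = 1.57334 × 10^7 s
GM = 1.993 × 10^16 m³/s²
Kepler's third law: a³ = GM T² / (4π²)
T² = 2.47541 × 10^14 s²
a³ = (1.993 × 10^16) × (2.47541 × 10^14) / (4π²) = 1.24967 × 10^29 m³
a = (a³)^(1/3) = 4.99956 × 10^9 m ≈ 5 Gm

Final answer: 5 Gm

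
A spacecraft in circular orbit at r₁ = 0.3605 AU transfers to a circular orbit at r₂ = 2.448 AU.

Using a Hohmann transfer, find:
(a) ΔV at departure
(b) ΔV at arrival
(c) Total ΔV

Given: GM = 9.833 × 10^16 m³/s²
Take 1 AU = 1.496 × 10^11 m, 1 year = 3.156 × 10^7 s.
r₁ = 0.3605 AU = 5.39308 × 10^10 m
r₂ = 2.448 AU = 3.66221 × 10^11 m
GM = 9.833 × 10^16 m³/s²
Transfer ellipse: a_t = (r₁ + r₂)/2 = 2.10076 × 10^11 m
Circular speed at r₁: v₁ = √(GM/r₁) = 1350.28 m/s
Transfer speed at r₁ (periapsis): v₁ₜ = √(GM(2/r₁ − 1/a_t)) = 1782.82 m/s
(a) ΔV₁ = v₁ₜ − v₁ = 432.54 m/s ≈ 432.5 m/s
Circular speed at r₂: v₂ = √(GM/r₂) = 518.169 m/s
Transfer speed at r₂ (apoapsis): v₂ₜ = √(GM(2/r₂ − 1/a_t)) = 262.544 m/s
(b) ΔV₂ = v₂ − v₂ₜ = 255.625 m/s ≈ 255.6 m/s
(c) ΔV_total = ΔV₁ + ΔV₂ = 688.165 m/s ≈ 0.1452 AU/year

Final answer:
(a) ΔV₁ = 432.5 m/s
(b) ΔV₂ = 255.6 m/s
(c) ΔV_total = 0.1452 AU/year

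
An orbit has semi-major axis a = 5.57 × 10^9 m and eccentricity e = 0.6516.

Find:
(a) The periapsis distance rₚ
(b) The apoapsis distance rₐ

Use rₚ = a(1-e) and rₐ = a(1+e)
a = 5.57 × 10^9 m
e = 0.6516:  1 − e = 0.3484,  1 + e = 1.6516
(a) rₚ = a(1 − e) = 5.57 × 10^9 m × 0.3484 = 1.94059 × 10^9 m ≈ 1.941 × 10^9 m
(b) rₐ = a(1 + e) = 5.57 × 10^9 m × 1.6516 = 9.19941 × 10^9 m ≈ 9.199 × 10^9 m

Final answer:
(a) rₚ = 1.941 × 10^9 m
(b) rₐ = 9.199 × 10^9 m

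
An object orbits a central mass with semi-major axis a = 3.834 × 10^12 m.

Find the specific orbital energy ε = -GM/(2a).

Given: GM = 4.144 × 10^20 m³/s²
a = 3.834 × 10^12 m
GM = 4.144 × 10^20 m³/s²
2a = 7.668 × 10^12 m
ε = −GM/(2a) = -5.40428 × 10^7 J/kg ≈ -54.04 MJ/kg

Final answer: -54.04 MJ/kg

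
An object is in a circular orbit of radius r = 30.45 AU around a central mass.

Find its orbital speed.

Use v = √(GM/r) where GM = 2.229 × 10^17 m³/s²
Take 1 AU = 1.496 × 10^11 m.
r = 30.45 AU = 4.55532 × 10^12 m
GM = 2.229 × 10^17 m³/s²
GM/r = (2.229 × 10^17) / (4.55532 × 10^12) = 48931.8 m²/s²
v = √(GM/r) = 221.205 m/s ≈ 221.2 m/s

Final answer: 221.2 m/s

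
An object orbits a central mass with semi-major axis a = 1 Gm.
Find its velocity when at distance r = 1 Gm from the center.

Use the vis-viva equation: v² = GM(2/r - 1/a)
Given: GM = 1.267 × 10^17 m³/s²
a = 1 Gm = 1 × 10^9 m
r = 1 Gm = 1 × 10^9 m
GM = 1.267 × 10^17 m³/s²
2/r − 1/a = 2 × 10^-9 − 1 × 10^-9 = 1 × 10^-9 m⁻¹
v² = GM (2/r − 1/a) = 1.267 × 10^8 m²/s²
v = 11256.1 m/s ≈ 11.26 km/s

Final answer: 11.26 km/s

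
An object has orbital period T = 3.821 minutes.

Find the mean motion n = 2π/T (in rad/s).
T = 3.821 minutes = 229.26 s
n = 2π / 229.26 s = 0.0274064 rad/s ≈ 0.02741 rad/s

Final answer: n = 0.02741 rad/s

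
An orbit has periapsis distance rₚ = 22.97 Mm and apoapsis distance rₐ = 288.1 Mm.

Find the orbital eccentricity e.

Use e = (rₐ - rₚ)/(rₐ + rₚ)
rₚ = 22.97 Mm = 2.297 × 10^7 m
rₐ = 288.1 Mm = 2.881 × 10^8 m
rₐ − rₚ = 2.6513 × 10^8 m
rₐ + rₚ = 3.1107 × 10^8 m
e = (rₐ − rₚ)/(rₐ + rₚ) = 0.852316

Final answer: e = 0.8523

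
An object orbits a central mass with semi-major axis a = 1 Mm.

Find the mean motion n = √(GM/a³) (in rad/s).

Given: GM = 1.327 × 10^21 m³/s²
a = 1 Mm = 1 × 10^6 m
GM = 1.327 × 10^21 m³/s²
a³ = 1 × 10^18 m³
GM/a³ = (1.327 × 10^21) / (1 × 10^18) = 1327 s⁻²
n = √(GM/a³) = 36.428 rad/s ≈ 36.43 rad/s

Final answer: n = 36.43 rad/s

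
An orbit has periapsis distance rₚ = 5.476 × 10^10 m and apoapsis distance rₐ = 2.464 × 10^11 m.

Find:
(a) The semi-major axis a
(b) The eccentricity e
rₚ = 5.476 × 10^10 m
rₐ = 2.464 × 10^11 m
(a) a = (rₚ + rₐ)/2 = 1.5058 × 10^11 m ≈ 1.506 × 10^11 m
(b) e = (rₐ − rₚ)/(rₐ + rₚ) = (1.9164 × 10^11) / (3.0116 × 10^11) = 0.636339

Final answer:
(a) a = 1.506 × 10^11 m
(b) e = 0.6363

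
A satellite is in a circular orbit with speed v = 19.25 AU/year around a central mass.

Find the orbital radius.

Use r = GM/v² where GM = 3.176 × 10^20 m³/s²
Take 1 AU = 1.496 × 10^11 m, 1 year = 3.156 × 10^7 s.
v = 19.25 AU/year = 91248.4 m/s
GM = 3.176 × 10^20 m³/s²
v² = 8.32627 × 10^9 m²/s²
r = GM/v² = (3.176 × 10^20) / (8.32627 × 10^9) = 3.81443 × 10^10 m ≈ 0.255 AU

Final answer: 0.255 AU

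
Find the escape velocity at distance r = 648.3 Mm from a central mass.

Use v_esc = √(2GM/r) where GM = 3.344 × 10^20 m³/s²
r = 648.3 Mm = 6.483 × 10^8 m
GM = 3.344 × 10^20 m³/s²
2GM/r = 2 × (3.344 × 10^20) / (6.483 × 10^8) = 1.03162 × 10^12 m²/s²
v_esc = √(2GM/r) = 1.01569 × 10^6 m/s ≈ 1016 km/s

Final answer: 1016 km/s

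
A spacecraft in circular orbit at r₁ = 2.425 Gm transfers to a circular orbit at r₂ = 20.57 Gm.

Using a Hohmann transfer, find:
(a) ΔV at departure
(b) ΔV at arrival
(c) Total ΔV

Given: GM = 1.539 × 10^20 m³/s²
r₁ = 2.425 Gm = 2.425 × 10^9 m
r₂ = 20.57 Gm = 2.057 × 10^10 m
GM = 1.539 × 10^20 m³/s²
Transfer ellipse: a_t = (r₁ + r₂)/2 = 1.14975 × 10^10 m
Circular speed at r₁: v₁ = √(GM/r₁) = 251920 m/s
Transfer speed at r₁ (periapsis): v₁ₜ = √(GM(2/r₁ − 1/a_t)) = 336960 m/s
(a) ΔV₁ = v₁ₜ − v₁ = 85039.9 m/s ≈ 85.04 km/s
Circular speed at r₂: v₂ = √(GM/r₂) = 86497.2 m/s
Transfer speed at r₂ (apoapsis): v₂ₜ = √(GM(2/r₂ − 1/a_t)) = 39724.3 m/s
(b) ΔV₂ = v₂ − v₂ₜ = 46772.9 m/s ≈ 46.77 km/s
(c) ΔV_total = ΔV₁ + ΔV₂ = 131813 m/s ≈ 131.8 km/s

Final answer:
(a) ΔV₁ = 85.04 km/s
(b) ΔV₂ = 46.77 km/s
(c) ΔV_total = 131.8 km/s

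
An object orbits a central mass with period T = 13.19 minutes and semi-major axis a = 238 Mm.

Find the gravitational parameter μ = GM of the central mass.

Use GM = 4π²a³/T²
T = 13.19 minutes = 791.4 s
a = 238 Mm = 2.38 × 10^8 m
a³ = 1.34813 × 10^25 m³
T² = 626314 s²
GM = 4π² × (1.34813 × 10^25) / 626314 = 8.49764 × 10^20 m³/s²
GM ≈ 8.498 × 10^20 m³/s²

Final answer: GM = 8.498 × 10^20 m³/s²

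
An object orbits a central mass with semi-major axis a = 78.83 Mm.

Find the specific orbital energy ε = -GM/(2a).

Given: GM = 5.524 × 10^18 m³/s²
a = 78.83 Mm = 7.883 × 10^7 m
GM = 5.524 × 10^18 m³/s²
2a = 1.5766 × 10^8 m
ε = −GM/(2a) = -3.50374 × 10^10 J/kg ≈ -35.04 GJ/kg

Final answer: -35.04 GJ/kg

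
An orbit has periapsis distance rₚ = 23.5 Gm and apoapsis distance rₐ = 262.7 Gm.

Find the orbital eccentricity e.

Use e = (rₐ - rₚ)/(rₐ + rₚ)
rₚ = 23.5 Gm = 2.35 × 10^10 m
rₐ = 262.7 Gm = 2.627 × 10^11 m
rₐ − rₚ = 2.392 × 10^11 m
rₐ + rₚ = 2.862 × 10^11 m
e = (rₐ − rₚ)/(rₐ + rₚ) = 0.835779

Final answer: e = 0.8358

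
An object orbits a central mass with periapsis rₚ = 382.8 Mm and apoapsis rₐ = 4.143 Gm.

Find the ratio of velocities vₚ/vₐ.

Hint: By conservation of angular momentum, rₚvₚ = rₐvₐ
rₚ = 382.8 Mm = 3.828 × 10^8 m
rₐ = 4.143 Gm = 4.143 × 10^9 m
rₚvₚ = rₐvₐ  ⇒  vₚ/vₐ = rₐ/rₚ
vₚ/vₐ = (4.143 × 10^9) / (3.828 × 10^8) = 10.8229

Final answer: vₚ/vₐ = 10.82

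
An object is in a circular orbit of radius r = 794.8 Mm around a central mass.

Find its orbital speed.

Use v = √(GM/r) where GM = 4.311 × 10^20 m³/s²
r = 794.8 Mm = 7.948 × 10^8 m
GM = 4.311 × 10^20 m³/s²
GM/r = (4.311 × 10^20) / (7.948 × 10^8) = 5.42401 × 10^11 m²/s²
v = √(GM/r) = 736479 m/s ≈ 736.5 km/s

Final answer: 736.5 km/s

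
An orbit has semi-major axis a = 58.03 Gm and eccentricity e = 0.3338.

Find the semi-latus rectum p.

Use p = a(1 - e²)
a = 58.03 Gm = 5.803 × 10^10 m
e = 0.3338,  e² = 0.111422,  1 − e² = 0.888578
p = a(1 − e²) = 5.803 × 10^10 m × 0.888578 = 5.15642 × 10^10 m ≈ 51.56 Gm

Final answer: p = 51.56 Gm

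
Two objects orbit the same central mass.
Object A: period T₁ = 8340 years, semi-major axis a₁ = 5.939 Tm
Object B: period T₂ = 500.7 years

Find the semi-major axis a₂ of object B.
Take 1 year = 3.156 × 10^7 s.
T₁ = 8340 years = 2.6321 × 10^11 s
T₂ = 500.7 years = 1.58021 × 10^10 s
a₁ = 5.939 Tm = 5.939 × 10^12 m
Kepler's third law: (T₂/T₁)² = (a₂/a₁)³  ⇒  a₂ = a₁ (T₂/T₁)^(2/3)
T₂/T₁ = 0.060036
(T₂/T₁)^(2/3) = 0.153323
a₂ = 5.939 × 10^12 m × 0.153323 = 9.10586 × 10^11 m ≈ 910.6 Gm

Final answer: a₂ = 910.6 Gm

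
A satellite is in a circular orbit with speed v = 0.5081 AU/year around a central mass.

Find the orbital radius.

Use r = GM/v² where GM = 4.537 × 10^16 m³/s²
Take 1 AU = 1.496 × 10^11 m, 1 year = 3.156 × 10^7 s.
v = 0.5081 AU/year = 2408.48 m/s
GM = 4.537 × 10^16 m³/s²
v² = 5.8008 × 10^6 m²/s²
r = GM/v² = (4.537 × 10^16) / (5.8008 × 10^6) = 7.82134 × 10^9 m ≈ 0.05228 AU

Final answer: 0.05228 AU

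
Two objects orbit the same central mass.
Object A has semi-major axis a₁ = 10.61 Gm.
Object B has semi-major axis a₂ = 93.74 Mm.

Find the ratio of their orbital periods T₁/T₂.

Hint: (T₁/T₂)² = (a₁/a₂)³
a₁ = 10.61 Gm = 1.061 × 10^10 m
a₂ = 93.74 Mm = 9.374 × 10^7 m
a₁/a₂ = 113.185
T₁/T₂ = (a₁/a₂)^(3/2) = (113.185)^1.5 = 1204.16

Final answer: T₁/T₂ = 1204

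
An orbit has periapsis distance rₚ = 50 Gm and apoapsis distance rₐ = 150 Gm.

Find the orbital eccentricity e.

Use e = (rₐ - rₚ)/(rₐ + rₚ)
rₚ = 50 Gm = 5 × 10^10 m
rₐ = 150 Gm = 1.5 × 10^11 m
rₐ − rₚ = 1 × 10^11 m
rₐ + rₚ = 2 × 10^11 m
e = (rₐ − rₚ)/(rₐ + rₚ) = 0.5

Final answer: e = 0.5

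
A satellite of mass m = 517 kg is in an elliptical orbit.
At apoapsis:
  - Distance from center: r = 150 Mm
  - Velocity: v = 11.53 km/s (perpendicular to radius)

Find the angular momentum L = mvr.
r = 150 Mm = 1.5 × 10^8 m
v = 11.53 km/s = 11530 m/s
vr = 11530 × 1.5 × 10^8 = 1.7295 × 10^12 m²/s
L = m × vr = 517 × 1.7295 × 10^12 = 8.94152 × 10^14 kg·m²/s ≈ 8.942 × 10^14 kg·m²/s

Final answer: L = 8.942 × 10^14 kg·m²/s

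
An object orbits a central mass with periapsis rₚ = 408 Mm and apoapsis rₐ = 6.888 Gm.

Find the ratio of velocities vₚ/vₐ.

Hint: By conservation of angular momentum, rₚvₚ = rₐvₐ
rₚ = 408 Mm = 4.08 × 10^8 m
rₐ = 6.888 Gm = 6.888 × 10^9 m
rₚvₚ = rₐvₐ  ⇒  vₚ/vₐ = rₐ/rₚ
vₚ/vₐ = (6.888 × 10^9) / (4.08 × 10^8) = 16.8824

Final answer: vₚ/vₐ = 16.88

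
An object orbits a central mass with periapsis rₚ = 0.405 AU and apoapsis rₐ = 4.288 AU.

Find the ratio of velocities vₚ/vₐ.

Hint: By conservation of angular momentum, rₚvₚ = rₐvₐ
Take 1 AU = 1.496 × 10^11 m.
rₚ = 0.405 AU = 6.0588 × 10^10 m
rₐ = 4.288 AU = 6.41485 × 10^11 m
rₚvₚ = rₐvₐ  ⇒  vₚ/vₐ = rₐ/rₚ
vₚ/vₐ = (6.41485 × 10^11) / (6.0588 × 10^10) = 10.5877

Final answer: vₚ/vₐ = 10.59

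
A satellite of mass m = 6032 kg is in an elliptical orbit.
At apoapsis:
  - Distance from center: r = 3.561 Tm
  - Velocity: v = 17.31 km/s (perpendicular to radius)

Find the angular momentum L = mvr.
r = 3.561 Tm = 3.561 × 10^12 m
v = 17.31 km/s = 17310 m/s
vr = 17310 × 3.561 × 10^12 = 6.16409 × 10^16 m²/s
L = m × vr = 6032 × 6.16409 × 10^16 = 3.71818 × 10^20 kg·m²/s ≈ 3.718 × 10^20 kg·m²/s

Final answer: L = 3.718 × 10^20 kg·m²/s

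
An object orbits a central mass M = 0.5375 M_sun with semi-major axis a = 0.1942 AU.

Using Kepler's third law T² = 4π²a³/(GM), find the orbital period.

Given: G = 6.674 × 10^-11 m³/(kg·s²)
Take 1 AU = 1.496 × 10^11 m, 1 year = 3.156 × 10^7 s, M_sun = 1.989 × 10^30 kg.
M = 0.5375 M_sun = 1.06909 × 10^30 kg
GM = G × M = 6.674 × 10^-11 × 1.06909 × 10^30 = 7.13509 × 10^19 m³/s²
a = 0.1942 AU = 2.90523 × 10^10 m
a³ = 2.45212 × 10^31 m³
T = 2π √(a³/GM) = 2π √((2.45212 × 10^31) / (7.13509 × 10^19)) = 2π × 586235 s
T = 3.68342 × 10^6 s ≈ 0.1167 years

Final answer: 0.1167 years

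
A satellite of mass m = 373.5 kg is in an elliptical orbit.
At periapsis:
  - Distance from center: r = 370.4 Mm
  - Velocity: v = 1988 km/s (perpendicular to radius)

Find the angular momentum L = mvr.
r = 370.4 Mm = 3.704 × 10^8 m
v = 1988 km/s = 1.988 × 10^6 m/s
vr = 1.988 × 10^6 × 3.704 × 10^8 = 7.36355 × 10^14 m²/s
L = m × vr = 373.5 × 7.36355 × 10^14 = 2.75029 × 10^17 kg·m²/s ≈ 2.75 × 10^17 kg·m²/s

Final answer: L = 2.75 × 10^17 kg·m²/s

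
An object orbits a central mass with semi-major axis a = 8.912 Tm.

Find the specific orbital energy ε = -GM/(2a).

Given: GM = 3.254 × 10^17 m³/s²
a = 8.912 Tm = 8.912 × 10^12 m
GM = 3.254 × 10^17 m³/s²
2a = 1.7824 × 10^13 m
ε = −GM/(2a) = -18256.3 J/kg ≈ -18.26 kJ/kg

Final answer: -18.26 kJ/kg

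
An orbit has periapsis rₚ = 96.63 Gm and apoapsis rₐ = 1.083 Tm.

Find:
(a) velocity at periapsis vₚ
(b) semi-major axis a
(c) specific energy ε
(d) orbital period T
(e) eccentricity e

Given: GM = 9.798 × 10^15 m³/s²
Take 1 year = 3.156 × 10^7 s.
rₚ = 96.63 Gm = 9.663 × 10^10 m
rₐ = 1.083 Tm = 1.083 × 10^12 m
GM = 9.798 × 10^15 m³/s²
a = (rₚ + rₐ)/2 = 5.89815 × 10^11 m
e = (rₐ − rₚ)/(rₐ + rₚ) = (9.8637 × 10^11) / (1.17963 × 10^12) = 0.836169
(a) vₚ² = GM (2/rₚ − 1/a) = 9.798 × 10^15 × (2.06975 × 10^-11 − 1.69545 × 10^-12) = 186182 m²/s²;  vₚ = 431.488 m/s ≈ 431.5 m/s
(b) a = 5.89815 × 10^11 m ≈ 589.8 Gm
(c) 2a = 1.17963 × 10^12 m;  ε = −GM/(2a) = -8305.99 J/kg ≈ -8.306 kJ/kg
(d) a³ = 2.05186 × 10^35 m³;  T = 2π √(a³/GM) = 2π × 4.5762 × 10^9 s = 2.87531 × 10^10 s ≈ 911.1 years
(e) e = 0.836169 ≈ 0.8362

Final answer:
(a) velocity at periapsis vₚ = 431.5 m/s
(b) semi-major axis a = 589.8 Gm
(c) specific energy ε = -8.306 kJ/kg
(d) orbital period T = 911.1 years
(e) eccentricity e = 0.8362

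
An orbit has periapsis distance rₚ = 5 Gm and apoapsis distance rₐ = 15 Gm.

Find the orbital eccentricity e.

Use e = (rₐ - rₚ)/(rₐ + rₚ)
rₚ = 5 Gm = 5 × 10^9 m
rₐ = 15 Gm = 1.5 × 10^10 m
rₐ − rₚ = 1 × 10^10 m
rₐ + rₚ = 2 × 10^10 m
e = (rₐ − rₚ)/(rₐ + rₚ) = 0.5

Final answer: e = 0.5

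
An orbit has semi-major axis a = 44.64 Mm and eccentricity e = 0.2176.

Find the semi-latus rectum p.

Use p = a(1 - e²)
a = 44.64 Mm = 4.464 × 10^7 m
e = 0.2176,  e² = 0.0473498,  1 − e² = 0.95265
p = a(1 − e²) = 4.464 × 10^7 m × 0.95265 = 4.25263 × 10^7 m ≈ 42.53 Mm

Final answer: p = 42.53 Mm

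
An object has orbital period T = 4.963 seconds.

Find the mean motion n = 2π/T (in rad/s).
T = 4.963 seconds
n = 2π / 4.963 s = 1.26601 rad/s ≈ 1.266 rad/s

Final answer: n = 1.266 rad/s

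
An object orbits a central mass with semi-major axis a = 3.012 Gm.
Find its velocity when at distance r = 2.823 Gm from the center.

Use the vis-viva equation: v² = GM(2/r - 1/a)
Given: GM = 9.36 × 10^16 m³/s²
a = 3.012 Gm = 3.012 × 10^9 m
r = 2.823 Gm = 2.823 × 10^9 m
GM = 9.36 × 10^16 m³/s²
2/r − 1/a = 7.08466 × 10^-10 − 3.32005 × 10^-10 = 3.76461 × 10^-10 m⁻¹
v² = GM (2/r − 1/a) = 3.52367 × 10^7 m²/s²
v = 5936.05 m/s ≈ 5.936 km/s

Final answer: 5.936 km/s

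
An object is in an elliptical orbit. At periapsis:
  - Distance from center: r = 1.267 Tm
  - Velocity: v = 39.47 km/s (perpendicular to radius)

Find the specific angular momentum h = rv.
r = 1.267 Tm = 1.267 × 10^12 m
v = 39.47 km/s = 39470 m/s
h = rv = 1.267 × 10^12 × 39470 = 5.00085 × 10^16 m²/s ≈ 5.001 × 10^16 m²/s

Final answer: h = 5.001 × 10^16 m²/s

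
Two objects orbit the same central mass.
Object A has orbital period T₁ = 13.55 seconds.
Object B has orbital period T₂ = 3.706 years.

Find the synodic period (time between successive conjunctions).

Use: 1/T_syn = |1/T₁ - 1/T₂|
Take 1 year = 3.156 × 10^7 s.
T₁ = 13.55 seconds
T₂ = 3.706 years = 1.16961 × 10^8 s
1/T₁ = 0.0738007 s⁻¹
1/T₂ = 8.54983 × 10^-9 s⁻¹
|1/T₁ − 1/T₂| = 0.0738007 s⁻¹
T_syn = 1 / |1/T₁ − 1/T₂| = 13.55 s ≈ 13.55 seconds

Final answer: T_syn = 13.55 seconds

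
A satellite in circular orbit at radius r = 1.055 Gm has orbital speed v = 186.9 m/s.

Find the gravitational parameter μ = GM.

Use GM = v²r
r = 1.055 Gm = 1.055 × 10^9 m
v = 186.9 m/s
v² = 34931.6 m²/s²
GM = v²r = 34931.6 × 1.055 × 10^9 = 3.68528 × 10^13 m³/s²
GM ≈ 3.685 × 10^13 m³/s²

Final answer: GM = 3.685 × 10^13 m³/s²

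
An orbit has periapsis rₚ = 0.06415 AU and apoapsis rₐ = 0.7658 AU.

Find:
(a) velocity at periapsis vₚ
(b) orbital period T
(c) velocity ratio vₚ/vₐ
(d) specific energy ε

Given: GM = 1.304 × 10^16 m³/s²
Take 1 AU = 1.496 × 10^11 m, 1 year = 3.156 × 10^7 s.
rₚ = 0.06415 AU = 9.59684 × 10^9 m
rₐ = 0.7658 AU = 1.14564 × 10^11 m
GM = 1.304 × 10^16 m³/s²
a = (rₚ + rₐ)/2 = 6.20803 × 10^10 m
e = (rₐ − rₚ)/(rₐ + rₚ) = (1.04967 × 10^11) / (1.24161 × 10^11) = 0.845412
(a) vₚ² = GM (2/rₚ − 1/a) = 1.304 × 10^16 × (2.08402 × 10^-10 − 1.61082 × 10^-11) = 2.50751 × 10^6 m²/s²;  vₚ = 1583.51 m/s ≈ 0.3341 AU/year
(b) a³ = 2.39255 × 10^32 m³;  T = 2π √(a³/GM) = 2π × 1.35454 × 10^8 s = 8.51082 × 10^8 s ≈ 26.97 years
(c) vₚ/vₐ = rₐ/rₚ (angular momentum) = (1.14564 × 10^11) / (9.59684 × 10^9) = 11.9376 ≈ 11.94
(d) 2a = 1.24161 × 10^11 m;  ε = −GM/(2a) = -105025 J/kg ≈ -105 kJ/kg

Final answer:
(a) velocity at periapsis vₚ = 0.3341 AU/year
(b) orbital period T = 26.97 years
(c) velocity ratio vₚ/vₐ = 11.94
(d) specific energy ε = -105 kJ/kg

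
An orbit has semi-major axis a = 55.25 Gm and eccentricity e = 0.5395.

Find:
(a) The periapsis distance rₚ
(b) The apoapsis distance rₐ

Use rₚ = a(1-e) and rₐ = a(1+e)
a = 55.25 Gm = 5.525 × 10^10 m
e = 0.5395:  1 − e = 0.4605,  1 + e = 1.5395
(a) rₚ = a(1 − e) = 5.525 × 10^10 m × 0.4605 = 2.54426 × 10^10 m ≈ 25.44 Gm
(b) rₐ = a(1 + e) = 5.525 × 10^10 m × 1.5395 = 8.50574 × 10^10 m ≈ 85.06 Gm

Final answer:
(a) rₚ = 25.44 Gm
(b) rₐ = 85.06 Gm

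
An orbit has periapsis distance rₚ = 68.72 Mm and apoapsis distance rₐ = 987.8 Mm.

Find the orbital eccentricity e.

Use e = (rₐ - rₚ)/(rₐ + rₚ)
rₚ = 68.72 Mm = 6.872 × 10^7 m
rₐ = 987.8 Mm = 9.878 × 10^8 m
rₐ − rₚ = 9.1908 × 10^8 m
rₐ + rₚ = 1.05652 × 10^9 m
e = (rₐ − rₚ)/(rₐ + rₚ) = 0.869913

Final answer: e = 0.8699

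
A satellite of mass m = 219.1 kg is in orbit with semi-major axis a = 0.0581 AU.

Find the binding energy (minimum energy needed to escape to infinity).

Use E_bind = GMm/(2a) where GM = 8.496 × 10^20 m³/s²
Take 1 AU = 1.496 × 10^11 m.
a = 0.0581 AU = 8.69176 × 10^9 m
GM = 8.496 × 10^20 m³/s²
m = 219.1 kg
GMm = 8.496 × 10^20 × 219.1 = 1.86147 × 10^23 m³·kg/s²
2a = 1.73835 × 10^10 m
E_bind = GMm/(2a) = 1.07083 × 10^13 J ≈ 10.71 TJ

Final answer: 10.71 TJ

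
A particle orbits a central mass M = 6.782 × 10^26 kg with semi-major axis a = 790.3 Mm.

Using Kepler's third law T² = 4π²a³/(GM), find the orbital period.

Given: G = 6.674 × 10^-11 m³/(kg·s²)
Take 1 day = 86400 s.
M = 6.782 × 10^26 kg
GM = G × M = 6.674 × 10^-11 × 6.782 × 10^26 = 4.52631 × 10^16 m³/s²
a = 790.3 Mm = 7.903 × 10^8 m
a³ = 4.93601 × 10^26 m³
T = 2π √(a³/GM) = 2π √((4.93601 × 10^26) / (4.52631 × 10^16)) = 2π × 104428 s
T = 656139 s ≈ 7.594 days

Final answer: 7.594 days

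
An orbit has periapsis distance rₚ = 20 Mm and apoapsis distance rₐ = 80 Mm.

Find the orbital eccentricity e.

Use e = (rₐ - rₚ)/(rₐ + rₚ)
rₚ = 20 Mm = 2 × 10^7 m
rₐ = 80 Mm = 8 × 10^7 m
rₐ − rₚ = 6 × 10^7 m
rₐ + rₚ = 1 × 10^8 m
e = (rₐ − rₚ)/(rₐ + rₚ) = 0.6

Final answer: e = 0.6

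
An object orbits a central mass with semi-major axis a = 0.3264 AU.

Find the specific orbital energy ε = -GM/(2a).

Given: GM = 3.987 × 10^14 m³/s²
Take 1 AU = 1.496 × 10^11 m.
a = 0.3264 AU = 4.88294 × 10^10 m
GM = 3.987 × 10^14 m³/s²
2a = 9.76589 × 10^10 m
ε = −GM/(2a) = -4082.58 J/kg ≈ -4.083 kJ/kg

Final answer: -4.083 kJ/kg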